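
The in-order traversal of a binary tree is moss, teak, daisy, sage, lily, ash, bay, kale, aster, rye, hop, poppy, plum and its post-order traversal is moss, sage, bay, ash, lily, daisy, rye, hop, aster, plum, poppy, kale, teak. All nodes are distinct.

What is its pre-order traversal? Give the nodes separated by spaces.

The last element of post-order is the root; it splits in-order into left and right subtrees.
Root teak: left subtree has 1 node {moss}, right has 11 {daisy, sage, lily, ash, bay, kale, aster, rye, hop, poppy, plum}.
  Root kale: left subtree has 5 nodes {daisy, sage, lily, ash, bay}, right has 5 {aster, rye, hop, poppy, plum}.
    Root daisy: left subtree has 0 nodes { }, right has 4 {sage, lily, ash, bay}.
      Root lily: left subtree has 1 node {sage}, right has 2 {ash, bay}.
        Root ash: left subtree has 0 nodes { }, right has 1 {bay}.
    Root poppy: left subtree has 3 nodes {aster, rye, hop}, right has 1 {plum}.
      Root aster: left subtree has 0 nodes { }, right has 2 {rye, hop}.
        Root hop: left subtree has 1 node {rye}, right has 0 { }.

teak moss kale daisy lily sage ash bay poppy aster hop rye plum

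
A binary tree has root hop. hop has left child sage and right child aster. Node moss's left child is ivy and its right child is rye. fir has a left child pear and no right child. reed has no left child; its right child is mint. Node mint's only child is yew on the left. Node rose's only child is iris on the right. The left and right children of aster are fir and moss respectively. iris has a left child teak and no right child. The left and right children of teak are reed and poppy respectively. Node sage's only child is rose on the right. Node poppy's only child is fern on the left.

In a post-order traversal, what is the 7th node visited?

iris

Post-order visits the left subtree, then the right subtree, then the node.
At hop: go left to sage.
  At sage: no left child.
  At sage: go right to rose.
    At rose: no left child.
    At rose: go right to iris.
      At iris: go left to teak.
        At teak: go left to reed.
          At reed: no left child.
          At reed: go right to mint.
            At mint: go left to yew.
              yew is a leaf — visit yew.
            At mint: no right child.
            Visit mint.
          Visit reed.
        At teak: go right to poppy.
          At poppy: go left to fern.
            fern is a leaf — visit fern.
          At poppy: no right child.
          Visit poppy.
        Visit teak.
      At iris: no right child.
      Visit iris.
    Visit rose.
  Visit sage.
At hop: go right to aster.
  At aster: go left to fir.
    At fir: go left to pear.
      pear is a leaf — visit pear.
    At fir: no right child.
    Visit fir.
  At aster: go right to moss.
    At moss: go left to ivy.
      ivy is a leaf — visit ivy.
    At moss: go right to rye.
      rye is a leaf — visit rye.
    Visit moss.
  Visit aster.
Visit hop.
Full post-order sequence: yew, mint, reed, fern, poppy, teak, iris, rose, sage, pear, fir, ivy, rye, moss, aster, hop.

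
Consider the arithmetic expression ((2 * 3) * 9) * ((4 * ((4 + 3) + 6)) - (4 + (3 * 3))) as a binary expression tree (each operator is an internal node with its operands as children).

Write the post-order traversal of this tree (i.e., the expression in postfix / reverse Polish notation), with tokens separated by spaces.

Post-order on an expression tree gives postfix notation: for each operator, emit left operand, right operand, then the operator.

2 3 * 9 * 4 4 3 + 6 + * 4 3 3 * + - *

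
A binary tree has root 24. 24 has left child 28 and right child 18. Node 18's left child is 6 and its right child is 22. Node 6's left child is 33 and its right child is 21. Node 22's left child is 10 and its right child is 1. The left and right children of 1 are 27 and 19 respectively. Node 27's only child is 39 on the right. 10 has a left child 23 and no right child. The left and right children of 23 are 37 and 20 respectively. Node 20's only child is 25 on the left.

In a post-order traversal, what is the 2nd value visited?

Post-order visits the left subtree, then the right subtree, then the node.
At 24: go left to 28.
  28 is a leaf — visit 28.
At 24: go right to 18.
  At 18: go left to 6.
    At 6: go left to 33.
      33 is a leaf — visit 33.
    At 6: go right to 21.
      21 is a leaf — visit 21.
    Visit 6.
  At 18: go right to 22.
    At 22: go left to 10.
      At 10: go left to 23.
        At 23: go left to 37.
          37 is a leaf — visit 37.
        At 23: go right to 20.
          At 20: go left to 25.
            25 is a leaf — visit 25.
          At 20: no right child.
          Visit 20.
        Visit 23.
      At 10: no right child.
      Visit 10.
    At 22: go right to 1.
      At 1: go left to 27.
        At 27: no left child.
        At 27: go right to 39.
          39 is a leaf — visit 39.
        Visit 27.
      At 1: go right to 19.
        19 is a leaf — visit 19.
      Visit 1.
    Visit 22.
  Visit 18.
Visit 24.
Full post-order sequence: 28, 33, 21, 6, 37, 25, 20, 23, 10, 39, 27, 19, 1, 22, 18, 24.

33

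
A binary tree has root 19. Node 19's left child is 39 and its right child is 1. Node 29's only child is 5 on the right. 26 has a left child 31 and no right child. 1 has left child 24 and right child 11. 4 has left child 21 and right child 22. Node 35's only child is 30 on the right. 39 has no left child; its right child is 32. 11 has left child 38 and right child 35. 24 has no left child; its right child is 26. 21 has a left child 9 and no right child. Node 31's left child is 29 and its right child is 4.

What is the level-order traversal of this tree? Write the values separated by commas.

Level-order visits nodes level by level from the root, left to right within each level.
Level 0: 19
Level 1: 39, 1
Level 2: 32, 24, 11
Level 3: 26, 38, 35
Level 4: 31, 30
Level 5: 29, 4
Level 6: 5, 21, 22
Level 7: 9

19, 39, 1, 32, 24, 11, 26, 38, 35, 31, 30, 29, 4, 5, 21, 22, 9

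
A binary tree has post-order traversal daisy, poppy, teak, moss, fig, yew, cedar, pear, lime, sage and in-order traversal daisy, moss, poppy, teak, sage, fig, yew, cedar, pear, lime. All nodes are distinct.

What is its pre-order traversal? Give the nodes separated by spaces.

sage moss daisy teak poppy lime pear cedar yew fig

The last element of post-order is the root; it splits in-order into left and right subtrees.
Root sage: left subtree has 4 nodes {daisy, moss, poppy, teak}, right has 5 {fig, yew, cedar, pear, lime}.
  Root moss: left subtree has 1 node {daisy}, right has 2 {poppy, teak}.
    Root teak: left subtree has 1 node {poppy}, right has 0 { }.
  Root lime: left subtree has 4 nodes {fig, yew, cedar, pear}, right has 0 { }.
    Root pear: left subtree has 3 nodes {fig, yew, cedar}, right has 0 { }.
      Root cedar: left subtree has 2 nodes {fig, yew}, right has 0 { }.
        Root yew: left subtree has 1 node {fig}, right has 0 { }.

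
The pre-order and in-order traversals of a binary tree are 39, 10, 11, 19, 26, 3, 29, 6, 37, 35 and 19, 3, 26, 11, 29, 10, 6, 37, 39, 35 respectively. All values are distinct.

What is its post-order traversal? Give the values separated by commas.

The first element of pre-order is the root; it splits in-order into left and right subtrees.
Root 39: left subtree has 8 nodes {19, 3, 26, 11, 29, 10, 6, 37}, right has 1 {35}.
  Root 10: left subtree has 5 nodes {19, 3, 26, 11, 29}, right has 2 {6, 37}.
    Root 11: left subtree has 3 nodes {19, 3, 26}, right has 1 {29}.
      Root 19: left subtree has 0 nodes { }, right has 2 {3, 26}.
        Root 26: left subtree has 1 node {3}, right has 0 { }.
    Root 6: left subtree has 0 nodes { }, right has 1 {37}.

3, 26, 19, 29, 11, 37, 6, 10, 35, 39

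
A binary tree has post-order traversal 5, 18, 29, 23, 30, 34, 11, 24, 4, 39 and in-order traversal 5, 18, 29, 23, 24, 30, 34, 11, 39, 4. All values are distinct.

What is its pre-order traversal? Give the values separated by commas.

The last element of post-order is the root; it splits in-order into left and right subtrees.
Root 39: left subtree has 8 nodes {5, 18, 29, 23, 24, 30, 34, 11}, right has 1 {4}.
  Root 24: left subtree has 4 nodes {5, 18, 29, 23}, right has 3 {30, 34, 11}.
    Root 23: left subtree has 3 nodes {5, 18, 29}, right has 0 { }.
      Root 29: left subtree has 2 nodes {5, 18}, right has 0 { }.
        Root 18: left subtree has 1 node {5}, right has 0 { }.
    Root 11: left subtree has 2 nodes {30, 34}, right has 0 { }.
      Root 34: left subtree has 1 node {30}, right has 0 { }.

39, 24, 23, 29, 18, 5, 11, 34, 30, 4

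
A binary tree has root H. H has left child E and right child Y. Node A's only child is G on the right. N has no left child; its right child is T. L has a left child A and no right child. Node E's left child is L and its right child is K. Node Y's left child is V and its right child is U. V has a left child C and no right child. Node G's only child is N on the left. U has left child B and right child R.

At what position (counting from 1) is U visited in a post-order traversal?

Post-order visits the left subtree, then the right subtree, then the node.
At H: go left to E.
  At E: go left to L.
    At L: go left to A.
      At A: no left child.
      At A: go right to G.
        At G: go left to N.
          At N: no left child.
          At N: go right to T.
            T is a leaf — visit T.
          Visit N.
        At G: no right child.
        Visit G.
      Visit A.
    At L: no right child.
    Visit L.
  At E: go right to K.
    K is a leaf — visit K.
  Visit E.
At H: go right to Y.
  At Y: go left to V.
    At V: go left to C.
      C is a leaf — visit C.
    At V: no right child.
    Visit V.
  At Y: go right to U.
    At U: go left to B.
      B is a leaf — visit B.
    At U: go right to R.
      R is a leaf — visit R.
    Visit U.
  Visit Y.
Visit H.
Full post-order sequence: T, N, G, A, L, K, E, C, V, B, R, U, Y, H.

12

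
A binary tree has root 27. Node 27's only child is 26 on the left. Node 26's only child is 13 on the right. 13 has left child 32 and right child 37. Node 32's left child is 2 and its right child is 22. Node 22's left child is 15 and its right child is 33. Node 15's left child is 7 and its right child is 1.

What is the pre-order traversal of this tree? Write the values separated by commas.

Pre-order visits the node, then its left subtree, then its right subtree.
Visit 27.
At 27: go left to 26.
  Visit 26.
  At 26: no left child.
  At 26: go right to 13.
    Visit 13.
    At 13: go left to 32.
      Visit 32.
      At 32: go left to 2.
        2 is a leaf — visit 2.
      At 32: go right to 22.
        Visit 22.
        At 22: go left to 15.
          Visit 15.
          At 15: go left to 7.
            7 is a leaf — visit 7.
          At 15: go right to 1.
            1 is a leaf — visit 1.
        At 22: go right to 33.
          33 is a leaf — visit 33.
    At 13: go right to 37.
      37 is a leaf — visit 37.
At 27: no right child.

27, 26, 13, 32, 2, 22, 15, 7, 1, 33, 37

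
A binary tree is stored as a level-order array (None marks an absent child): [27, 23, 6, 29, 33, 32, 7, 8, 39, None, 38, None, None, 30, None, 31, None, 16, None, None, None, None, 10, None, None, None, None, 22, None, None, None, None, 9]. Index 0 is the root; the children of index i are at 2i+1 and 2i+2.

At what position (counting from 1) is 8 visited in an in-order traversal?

In-order visits the left subtree, then the node, then the right subtree.
At 27: go left to 23.
  At 23: go left to 29.
    At 29: go left to 8.
      At 8: go left to 31.
        At 31: no left child.
        Visit 31.
        At 31: go right to 9.
          9 is a leaf — visit 9.
      Visit 8.
      At 8: no right child.
    Visit 29.
    At 29: go right to 39.
      At 39: go left to 16.
        16 is a leaf — visit 16.
      Visit 39.
      At 39: no right child.
  Visit 23.
  At 23: go right to 33.
    At 33: no left child.
    Visit 33.
    At 33: go right to 38.
      At 38: no left child.
      Visit 38.
      At 38: go right to 10.
        10 is a leaf — visit 10.
Visit 27.
At 27: go right to 6.
  At 6: go left to 32.
    32 is a leaf — visit 32.
  Visit 6.
  At 6: go right to 7.
    At 7: go left to 30.
      At 30: go left to 22.
        22 is a leaf — visit 22.
      Visit 30.
      At 30: no right child.
    Visit 7.
    At 7: no right child.
Full in-order sequence: 31, 9, 8, 29, 16, 39, 23, 33, 38, 10, 27, 32, 6, 22, 30, 7.

3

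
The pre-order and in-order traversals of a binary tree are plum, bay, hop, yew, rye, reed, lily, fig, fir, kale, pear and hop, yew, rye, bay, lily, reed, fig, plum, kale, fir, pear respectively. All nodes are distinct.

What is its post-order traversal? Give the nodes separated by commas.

The first element of pre-order is the root; it splits in-order into left and right subtrees.
Root plum: left subtree has 7 nodes {hop, yew, rye, bay, lily, reed, fig}, right has 3 {kale, fir, pear}.
  Root bay: left subtree has 3 nodes {hop, yew, rye}, right has 3 {lily, reed, fig}.
    Root hop: left subtree has 0 nodes { }, right has 2 {yew, rye}.
      Root yew: left subtree has 0 nodes { }, right has 1 {rye}.
    Root reed: left subtree has 1 node {lily}, right has 1 {fig}.
  Root fir: left subtree has 1 node {kale}, right has 1 {pear}.

rye, yew, hop, lily, fig, reed, bay, kale, pear, fir, plum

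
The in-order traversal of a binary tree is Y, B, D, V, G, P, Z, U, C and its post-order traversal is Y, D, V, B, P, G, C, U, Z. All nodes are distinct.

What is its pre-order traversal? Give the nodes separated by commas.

Z, G, B, Y, V, D, P, U, C

The last element of post-order is the root; it splits in-order into left and right subtrees.
Root Z: left subtree has 6 nodes {Y, B, D, V, G, P}, right has 2 {U, C}.
  Root G: left subtree has 4 nodes {Y, B, D, V}, right has 1 {P}.
    Root B: left subtree has 1 node {Y}, right has 2 {D, V}.
      Root V: left subtree has 1 node {D}, right has 0 { }.
  Root U: left subtree has 0 nodes { }, right has 1 {C}.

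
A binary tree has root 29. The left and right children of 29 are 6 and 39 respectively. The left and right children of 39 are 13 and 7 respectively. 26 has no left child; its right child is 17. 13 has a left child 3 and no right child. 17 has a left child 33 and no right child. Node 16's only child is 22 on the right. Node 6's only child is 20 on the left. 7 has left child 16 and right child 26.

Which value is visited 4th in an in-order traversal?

In-order visits the left subtree, then the node, then the right subtree.
At 29: go left to 6.
  At 6: go left to 20.
    20 is a leaf — visit 20.
  Visit 6.
  At 6: no right child.
Visit 29.
At 29: go right to 39.
  At 39: go left to 13.
    At 13: go left to 3.
      3 is a leaf — visit 3.
    Visit 13.
    At 13: no right child.
  Visit 39.
  At 39: go right to 7.
    At 7: go left to 16.
      At 16: no left child.
      Visit 16.
      At 16: go right to 22.
        22 is a leaf — visit 22.
    Visit 7.
    At 7: go right to 26.
      At 26: no left child.
      Visit 26.
      At 26: go right to 17.
        At 17: go left to 33.
          33 is a leaf — visit 33.
        Visit 17.
        At 17: no right child.
Full in-order sequence: 20, 6, 29, 3, 13, 39, 16, 22, 7, 26, 33, 17.

3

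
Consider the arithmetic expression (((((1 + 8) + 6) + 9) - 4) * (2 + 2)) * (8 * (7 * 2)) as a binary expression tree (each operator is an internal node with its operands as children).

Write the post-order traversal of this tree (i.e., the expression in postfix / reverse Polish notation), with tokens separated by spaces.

Post-order on an expression tree gives postfix notation: for each operator, emit left operand, right operand, then the operator.

1 8 + 6 + 9 + 4 - 2 2 + * 8 7 2 * * *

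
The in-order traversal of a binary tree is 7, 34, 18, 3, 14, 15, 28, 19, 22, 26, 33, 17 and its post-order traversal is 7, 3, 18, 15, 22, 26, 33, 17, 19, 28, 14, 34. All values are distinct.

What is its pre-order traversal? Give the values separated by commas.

34, 7, 14, 18, 3, 28, 15, 19, 17, 33, 26, 22

The last element of post-order is the root; it splits in-order into left and right subtrees.
Root 34: left subtree has 1 node {7}, right has 10 {18, 3, 14, 15, 28, 19, 22, 26, 33, 17}.
  Root 14: left subtree has 2 nodes {18, 3}, right has 7 {15, 28, 19, 22, 26, 33, 17}.
    Root 18: left subtree has 0 nodes { }, right has 1 {3}.
    Root 28: left subtree has 1 node {15}, right has 5 {19, 22, 26, 33, 17}.
      Root 19: left subtree has 0 nodes { }, right has 4 {22, 26, 33, 17}.
        Root 17: left subtree has 3 nodes {22, 26, 33}, right has 0 { }.
          Root 33: left subtree has 2 nodes {22, 26}, right has 0 { }.
            Root 26: left subtree has 1 node {22}, right has 0 { }.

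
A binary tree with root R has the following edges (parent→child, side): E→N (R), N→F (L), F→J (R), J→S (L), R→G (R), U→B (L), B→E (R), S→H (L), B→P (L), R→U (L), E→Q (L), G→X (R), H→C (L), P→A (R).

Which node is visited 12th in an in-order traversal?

U

In-order visits the left subtree, then the node, then the right subtree.
At R: go left to U.
  At U: go left to B.
    At B: go left to P.
      At P: no left child.
      Visit P.
      At P: go right to A.
        A is a leaf — visit A.
    Visit B.
    At B: go right to E.
      At E: go left to Q.
        Q is a leaf — visit Q.
      Visit E.
      At E: go right to N.
        At N: go left to F.
          At F: no left child.
          Visit F.
          At F: go right to J.
            At J: go left to S.
              At S: go left to H.
                At H: go left to C.
                  C is a leaf — visit C.
                Visit H.
                At H: no right child.
              Visit S.
              At S: no right child.
            Visit J.
            At J: no right child.
        Visit N.
        At N: no right child.
  Visit U.
  At U: no right child.
Visit R.
At R: go right to G.
  At G: no left child.
  Visit G.
  At G: go right to X.
    X is a leaf — visit X.
Full in-order sequence: P, A, B, Q, E, F, C, H, S, J, N, U, R, G, X.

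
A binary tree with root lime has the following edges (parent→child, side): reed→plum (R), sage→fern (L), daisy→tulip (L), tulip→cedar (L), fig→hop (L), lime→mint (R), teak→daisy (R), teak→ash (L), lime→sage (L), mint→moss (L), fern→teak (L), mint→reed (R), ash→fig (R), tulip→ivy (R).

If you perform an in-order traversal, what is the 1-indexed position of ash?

1

In-order visits the left subtree, then the node, then the right subtree.
At lime: go left to sage.
  At sage: go left to fern.
    At fern: go left to teak.
      At teak: go left to ash.
        At ash: no left child.
        Visit ash.
        At ash: go right to fig.
          At fig: go left to hop.
            hop is a leaf — visit hop.
          Visit fig.
          At fig: no right child.
      Visit teak.
      At teak: go right to daisy.
        At daisy: go left to tulip.
          At tulip: go left to cedar.
            cedar is a leaf — visit cedar.
          Visit tulip.
          At tulip: go right to ivy.
            ivy is a leaf — visit ivy.
        Visit daisy.
        At daisy: no right child.
    Visit fern.
    At fern: no right child.
  Visit sage.
  At sage: no right child.
Visit lime.
At lime: go right to mint.
  At mint: go left to moss.
    moss is a leaf — visit moss.
  Visit mint.
  At mint: go right to reed.
    At reed: no left child.
    Visit reed.
    At reed: go right to plum.
      plum is a leaf — visit plum.
Full in-order sequence: ash, hop, fig, teak, cedar, tulip, ivy, daisy, fern, sage, lime, moss, mint, reed, plum.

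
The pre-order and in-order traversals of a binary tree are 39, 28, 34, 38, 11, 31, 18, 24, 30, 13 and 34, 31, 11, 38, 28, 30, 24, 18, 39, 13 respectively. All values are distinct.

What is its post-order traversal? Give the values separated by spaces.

The first element of pre-order is the root; it splits in-order into left and right subtrees.
Root 39: left subtree has 8 nodes {34, 31, 11, 38, 28, 30, 24, 18}, right has 1 {13}.
  Root 28: left subtree has 4 nodes {34, 31, 11, 38}, right has 3 {30, 24, 18}.
    Root 34: left subtree has 0 nodes { }, right has 3 {31, 11, 38}.
      Root 38: left subtree has 2 nodes {31, 11}, right has 0 { }.
        Root 11: left subtree has 1 node {31}, right has 0 { }.
    Root 18: left subtree has 2 nodes {30, 24}, right has 0 { }.
      Root 24: left subtree has 1 node {30}, right has 0 { }.

31 11 38 34 30 24 18 28 13 39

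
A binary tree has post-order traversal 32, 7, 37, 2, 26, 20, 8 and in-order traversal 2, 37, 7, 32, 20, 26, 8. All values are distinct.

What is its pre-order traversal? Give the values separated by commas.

8, 20, 2, 37, 7, 32, 26

The last element of post-order is the root; it splits in-order into left and right subtrees.
Root 8: left subtree has 6 nodes {2, 37, 7, 32, 20, 26}, right has 0 { }.
  Root 20: left subtree has 4 nodes {2, 37, 7, 32}, right has 1 {26}.
    Root 2: left subtree has 0 nodes { }, right has 3 {37, 7, 32}.
      Root 37: left subtree has 0 nodes { }, right has 2 {7, 32}.
        Root 7: left subtree has 0 nodes { }, right has 1 {32}.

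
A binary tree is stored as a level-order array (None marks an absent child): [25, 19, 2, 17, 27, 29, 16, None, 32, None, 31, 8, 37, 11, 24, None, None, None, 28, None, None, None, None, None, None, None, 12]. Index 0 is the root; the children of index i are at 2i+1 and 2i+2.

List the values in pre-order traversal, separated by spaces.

25 19 17 32 28 27 31 2 29 8 37 12 16 11 24

Pre-order visits the node, then its left subtree, then its right subtree.
Visit 25.
At 25: go left to 19.
  Visit 19.
  At 19: go left to 17.
    Visit 17.
    At 17: no left child.
    At 17: go right to 32.
      Visit 32.
      At 32: no left child.
      At 32: go right to 28.
        28 is a leaf — visit 28.
  At 19: go right to 27.
    Visit 27.
    At 27: no left child.
    At 27: go right to 31.
      31 is a leaf — visit 31.
At 25: go right to 2.
  Visit 2.
  At 2: go left to 29.
    Visit 29.
    At 29: go left to 8.
      8 is a leaf — visit 8.
    At 29: go right to 37.
      Visit 37.
      At 37: no left child.
      At 37: go right to 12.
        12 is a leaf — visit 12.
  At 2: go right to 16.
    Visit 16.
    At 16: go left to 11.
      11 is a leaf — visit 11.
    At 16: go right to 24.
      24 is a leaf — visit 24.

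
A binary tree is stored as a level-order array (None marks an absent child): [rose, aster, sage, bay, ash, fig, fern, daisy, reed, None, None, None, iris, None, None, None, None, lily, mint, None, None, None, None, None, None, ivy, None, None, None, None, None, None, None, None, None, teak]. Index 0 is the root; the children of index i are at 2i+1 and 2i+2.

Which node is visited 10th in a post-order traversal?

iris

Post-order visits the left subtree, then the right subtree, then the node.
At rose: go left to aster.
  At aster: go left to bay.
    At bay: go left to daisy.
      daisy is a leaf — visit daisy.
    At bay: go right to reed.
      At reed: go left to lily.
        At lily: go left to teak.
          teak is a leaf — visit teak.
        At lily: no right child.
        Visit lily.
      At reed: go right to mint.
        mint is a leaf — visit mint.
      Visit reed.
    Visit bay.
  At aster: go right to ash.
    ash is a leaf — visit ash.
  Visit aster.
At rose: go right to sage.
  At sage: go left to fig.
    At fig: no left child.
    At fig: go right to iris.
      At iris: go left to ivy.
        ivy is a leaf — visit ivy.
      At iris: no right child.
      Visit iris.
    Visit fig.
  At sage: go right to fern.
    fern is a leaf — visit fern.
  Visit sage.
Visit rose.
Full post-order sequence: daisy, teak, lily, mint, reed, bay, ash, aster, ivy, iris, fig, fern, sage, rose.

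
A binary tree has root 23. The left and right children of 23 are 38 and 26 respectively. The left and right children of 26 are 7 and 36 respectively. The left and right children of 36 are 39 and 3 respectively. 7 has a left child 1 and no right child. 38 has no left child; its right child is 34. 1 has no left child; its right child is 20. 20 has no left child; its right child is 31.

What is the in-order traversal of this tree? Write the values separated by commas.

In-order visits the left subtree, then the node, then the right subtree.
At 23: go left to 38.
  At 38: no left child.
  Visit 38.
  At 38: go right to 34.
    34 is a leaf — visit 34.
Visit 23.
At 23: go right to 26.
  At 26: go left to 7.
    At 7: go left to 1.
      At 1: no left child.
      Visit 1.
      At 1: go right to 20.
        At 20: no left child.
        Visit 20.
        At 20: go right to 31.
          31 is a leaf — visit 31.
    Visit 7.
    At 7: no right child.
  Visit 26.
  At 26: go right to 36.
    At 36: go left to 39.
      39 is a leaf — visit 39.
    Visit 36.
    At 36: go right to 3.
      3 is a leaf — visit 3.

38, 34, 23, 1, 20, 31, 7, 26, 39, 36, 3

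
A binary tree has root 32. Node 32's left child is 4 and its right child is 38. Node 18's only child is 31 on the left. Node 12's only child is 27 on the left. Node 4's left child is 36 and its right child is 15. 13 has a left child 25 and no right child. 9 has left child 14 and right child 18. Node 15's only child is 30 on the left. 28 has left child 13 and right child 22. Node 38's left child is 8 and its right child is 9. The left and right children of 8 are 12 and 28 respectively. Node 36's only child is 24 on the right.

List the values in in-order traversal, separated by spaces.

In-order visits the left subtree, then the node, then the right subtree.
At 32: go left to 4.
  At 4: go left to 36.
    At 36: no left child.
    Visit 36.
    At 36: go right to 24.
      24 is a leaf — visit 24.
  Visit 4.
  At 4: go right to 15.
    At 15: go left to 30.
      30 is a leaf — visit 30.
    Visit 15.
    At 15: no right child.
Visit 32.
At 32: go right to 38.
  At 38: go left to 8.
    At 8: go left to 12.
      At 12: go left to 27.
        27 is a leaf — visit 27.
      Visit 12.
      At 12: no right child.
    Visit 8.
    At 8: go right to 28.
      At 28: go left to 13.
        At 13: go left to 25.
          25 is a leaf — visit 25.
        Visit 13.
        At 13: no right child.
      Visit 28.
      At 28: go right to 22.
        22 is a leaf — visit 22.
  Visit 38.
  At 38: go right to 9.
    At 9: go left to 14.
      14 is a leaf — visit 14.
    Visit 9.
    At 9: go right to 18.
      At 18: go left to 31.
        31 is a leaf — visit 31.
      Visit 18.
      At 18: no right child.

36 24 4 30 15 32 27 12 8 25 13 28 22 38 14 9 31 18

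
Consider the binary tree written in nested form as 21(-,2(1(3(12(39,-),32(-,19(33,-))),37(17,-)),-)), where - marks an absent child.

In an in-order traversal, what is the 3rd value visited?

12

In-order visits the left subtree, then the node, then the right subtree.
At 21: no left child.
Visit 21.
At 21: go right to 2.
  At 2: go left to 1.
    At 1: go left to 3.
      At 3: go left to 12.
        At 12: go left to 39.
          39 is a leaf — visit 39.
        Visit 12.
        At 12: no right child.
      Visit 3.
      At 3: go right to 32.
        At 32: no left child.
        Visit 32.
        At 32: go right to 19.
          At 19: go left to 33.
            33 is a leaf — visit 33.
          Visit 19.
          At 19: no right child.
    Visit 1.
    At 1: go right to 37.
      At 37: go left to 17.
        17 is a leaf — visit 17.
      Visit 37.
      At 37: no right child.
  Visit 2.
  At 2: no right child.
Full in-order sequence: 21, 39, 12, 3, 32, 33, 19, 1, 17, 37, 2.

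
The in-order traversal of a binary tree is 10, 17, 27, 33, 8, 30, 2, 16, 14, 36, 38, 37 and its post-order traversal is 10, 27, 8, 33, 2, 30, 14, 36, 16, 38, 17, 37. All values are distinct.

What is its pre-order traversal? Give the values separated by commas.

The last element of post-order is the root; it splits in-order into left and right subtrees.
Root 37: left subtree has 11 nodes {10, 17, 27, 33, 8, 30, 2, 16, 14, 36, 38}, right has 0 { }.
  Root 17: left subtree has 1 node {10}, right has 9 {27, 33, 8, 30, 2, 16, 14, 36, 38}.
    Root 38: left subtree has 8 nodes {27, 33, 8, 30, 2, 16, 14, 36}, right has 0 { }.
      Root 16: left subtree has 5 nodes {27, 33, 8, 30, 2}, right has 2 {14, 36}.
        Root 30: left subtree has 3 nodes {27, 33, 8}, right has 1 {2}.
          Root 33: left subtree has 1 node {27}, right has 1 {8}.
        Root 36: left subtree has 1 node {14}, right has 0 { }.

37, 17, 10, 38, 16, 30, 33, 27, 8, 2, 36, 14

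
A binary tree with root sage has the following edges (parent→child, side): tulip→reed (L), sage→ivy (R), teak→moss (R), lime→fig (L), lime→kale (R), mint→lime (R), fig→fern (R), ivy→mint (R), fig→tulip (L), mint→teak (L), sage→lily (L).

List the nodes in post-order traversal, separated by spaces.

lily moss teak reed tulip fern fig kale lime mint ivy sage

Post-order visits the left subtree, then the right subtree, then the node.
At sage: go left to lily.
  lily is a leaf — visit lily.
At sage: go right to ivy.
  At ivy: no left child.
  At ivy: go right to mint.
    At mint: go left to teak.
      At teak: no left child.
      At teak: go right to moss.
        moss is a leaf — visit moss.
      Visit teak.
    At mint: go right to lime.
      At lime: go left to fig.
        At fig: go left to tulip.
          At tulip: go left to reed.
            reed is a leaf — visit reed.
          At tulip: no right child.
          Visit tulip.
        At fig: go right to fern.
          fern is a leaf — visit fern.
        Visit fig.
      At lime: go right to kale.
        kale is a leaf — visit kale.
      Visit lime.
    Visit mint.
  Visit ivy.
Visit sage.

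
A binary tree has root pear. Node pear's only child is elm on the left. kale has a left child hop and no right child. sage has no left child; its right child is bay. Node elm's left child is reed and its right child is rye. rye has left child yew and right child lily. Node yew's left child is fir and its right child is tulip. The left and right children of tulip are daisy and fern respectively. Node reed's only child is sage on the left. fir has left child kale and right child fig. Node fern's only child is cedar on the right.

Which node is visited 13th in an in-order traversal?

cedar

In-order visits the left subtree, then the node, then the right subtree.
At pear: go left to elm.
  At elm: go left to reed.
    At reed: go left to sage.
      At sage: no left child.
      Visit sage.
      At sage: go right to bay.
        bay is a leaf — visit bay.
    Visit reed.
    At reed: no right child.
  Visit elm.
  At elm: go right to rye.
    At rye: go left to yew.
      At yew: go left to fir.
        At fir: go left to kale.
          At kale: go left to hop.
            hop is a leaf — visit hop.
          Visit kale.
          At kale: no right child.
        Visit fir.
        At fir: go right to fig.
          fig is a leaf — visit fig.
      Visit yew.
      At yew: go right to tulip.
        At tulip: go left to daisy.
          daisy is a leaf — visit daisy.
        Visit tulip.
        At tulip: go right to fern.
          At fern: no left child.
          Visit fern.
          At fern: go right to cedar.
            cedar is a leaf — visit cedar.
    Visit rye.
    At rye: go right to lily.
      lily is a leaf — visit lily.
Visit pear.
At pear: no right child.
Full in-order sequence: sage, bay, reed, elm, hop, kale, fir, fig, yew, daisy, tulip, fern, cedar, rye, lily, pear.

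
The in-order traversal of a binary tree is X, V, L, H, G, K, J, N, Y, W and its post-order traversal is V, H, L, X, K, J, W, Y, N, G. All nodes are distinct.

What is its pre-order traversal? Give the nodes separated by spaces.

The last element of post-order is the root; it splits in-order into left and right subtrees.
Root G: left subtree has 4 nodes {X, V, L, H}, right has 5 {K, J, N, Y, W}.
  Root X: left subtree has 0 nodes { }, right has 3 {V, L, H}.
    Root L: left subtree has 1 node {V}, right has 1 {H}.
  Root N: left subtree has 2 nodes {K, J}, right has 2 {Y, W}.
    Root J: left subtree has 1 node {K}, right has 0 { }.
    Root Y: left subtree has 0 nodes { }, right has 1 {W}.

G X L V H N J K Y W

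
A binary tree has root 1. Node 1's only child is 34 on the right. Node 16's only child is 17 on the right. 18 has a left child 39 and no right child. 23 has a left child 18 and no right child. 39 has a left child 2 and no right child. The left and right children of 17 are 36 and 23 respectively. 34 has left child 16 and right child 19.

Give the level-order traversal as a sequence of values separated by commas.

Level-order visits nodes level by level from the root, left to right within each level.
Level 0: 1
Level 1: 34
Level 2: 16, 19
Level 3: 17
Level 4: 36, 23
Level 5: 18
Level 6: 39
Level 7: 2

1, 34, 16, 19, 17, 36, 23, 18, 39, 2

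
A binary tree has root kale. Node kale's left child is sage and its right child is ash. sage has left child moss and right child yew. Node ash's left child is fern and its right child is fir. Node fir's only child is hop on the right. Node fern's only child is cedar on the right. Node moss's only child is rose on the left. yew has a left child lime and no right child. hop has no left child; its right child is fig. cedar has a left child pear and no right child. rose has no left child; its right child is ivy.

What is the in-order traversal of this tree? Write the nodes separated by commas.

rose, ivy, moss, sage, lime, yew, kale, fern, pear, cedar, ash, fir, hop, fig

In-order visits the left subtree, then the node, then the right subtree.
At kale: go left to sage.
  At sage: go left to moss.
    At moss: go left to rose.
      At rose: no left child.
      Visit rose.
      At rose: go right to ivy.
        ivy is a leaf — visit ivy.
    Visit moss.
    At moss: no right child.
  Visit sage.
  At sage: go right to yew.
    At yew: go left to lime.
      lime is a leaf — visit lime.
    Visit yew.
    At yew: no right child.
Visit kale.
At kale: go right to ash.
  At ash: go left to fern.
    At fern: no left child.
    Visit fern.
    At fern: go right to cedar.
      At cedar: go left to pear.
        pear is a leaf — visit pear.
      Visit cedar.
      At cedar: no right child.
  Visit ash.
  At ash: go right to fir.
    At fir: no left child.
    Visit fir.
    At fir: go right to hop.
      At hop: no left child.
      Visit hop.
      At hop: go right to fig.
        fig is a leaf — visit fig.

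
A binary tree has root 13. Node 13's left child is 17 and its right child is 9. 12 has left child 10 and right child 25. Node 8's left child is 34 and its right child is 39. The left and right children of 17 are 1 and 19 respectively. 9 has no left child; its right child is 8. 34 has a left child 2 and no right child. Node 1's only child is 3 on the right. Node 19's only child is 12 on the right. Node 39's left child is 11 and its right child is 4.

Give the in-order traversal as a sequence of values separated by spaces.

In-order visits the left subtree, then the node, then the right subtree.
At 13: go left to 17.
  At 17: go left to 1.
    At 1: no left child.
    Visit 1.
    At 1: go right to 3.
      3 is a leaf — visit 3.
  Visit 17.
  At 17: go right to 19.
    At 19: no left child.
    Visit 19.
    At 19: go right to 12.
      At 12: go left to 10.
        10 is a leaf — visit 10.
      Visit 12.
      At 12: go right to 25.
        25 is a leaf — visit 25.
Visit 13.
At 13: go right to 9.
  At 9: no left child.
  Visit 9.
  At 9: go right to 8.
    At 8: go left to 34.
      At 34: go left to 2.
        2 is a leaf — visit 2.
      Visit 34.
      At 34: no right child.
    Visit 8.
    At 8: go right to 39.
      At 39: go left to 11.
        11 is a leaf — visit 11.
      Visit 39.
      At 39: go right to 4.
        4 is a leaf — visit 4.

1 3 17 19 10 12 25 13 9 2 34 8 11 39 4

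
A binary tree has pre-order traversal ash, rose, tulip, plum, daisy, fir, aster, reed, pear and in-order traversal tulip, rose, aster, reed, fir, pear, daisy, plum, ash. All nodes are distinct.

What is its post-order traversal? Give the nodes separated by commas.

The first element of pre-order is the root; it splits in-order into left and right subtrees.
Root ash: left subtree has 8 nodes {tulip, rose, aster, reed, fir, pear, daisy, plum}, right has 0 { }.
  Root rose: left subtree has 1 node {tulip}, right has 6 {aster, reed, fir, pear, daisy, plum}.
    Root plum: left subtree has 5 nodes {aster, reed, fir, pear, daisy}, right has 0 { }.
      Root daisy: left subtree has 4 nodes {aster, reed, fir, pear}, right has 0 { }.
        Root fir: left subtree has 2 nodes {aster, reed}, right has 1 {pear}.
          Root aster: left subtree has 0 nodes { }, right has 1 {reed}.

tulip, reed, aster, pear, fir, daisy, plum, rose, ash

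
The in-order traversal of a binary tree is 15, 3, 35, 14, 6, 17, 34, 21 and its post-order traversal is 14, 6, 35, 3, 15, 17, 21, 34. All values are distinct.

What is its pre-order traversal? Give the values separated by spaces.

The last element of post-order is the root; it splits in-order into left and right subtrees.
Root 34: left subtree has 6 nodes {15, 3, 35, 14, 6, 17}, right has 1 {21}.
  Root 17: left subtree has 5 nodes {15, 3, 35, 14, 6}, right has 0 { }.
    Root 15: left subtree has 0 nodes { }, right has 4 {3, 35, 14, 6}.
      Root 3: left subtree has 0 nodes { }, right has 3 {35, 14, 6}.
        Root 35: left subtree has 0 nodes { }, right has 2 {14, 6}.
          Root 6: left subtree has 1 node {14}, right has 0 { }.

34 17 15 3 35 6 14 21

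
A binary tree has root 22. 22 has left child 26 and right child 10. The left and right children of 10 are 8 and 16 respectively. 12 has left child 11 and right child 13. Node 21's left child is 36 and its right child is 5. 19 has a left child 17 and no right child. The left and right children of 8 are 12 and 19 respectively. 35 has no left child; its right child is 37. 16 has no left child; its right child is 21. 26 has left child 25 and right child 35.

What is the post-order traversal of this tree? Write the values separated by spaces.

25 37 35 26 11 13 12 17 19 8 36 5 21 16 10 22

Post-order visits the left subtree, then the right subtree, then the node.
At 22: go left to 26.
  At 26: go left to 25.
    25 is a leaf — visit 25.
  At 26: go right to 35.
    At 35: no left child.
    At 35: go right to 37.
      37 is a leaf — visit 37.
    Visit 35.
  Visit 26.
At 22: go right to 10.
  At 10: go left to 8.
    At 8: go left to 12.
      At 12: go left to 11.
        11 is a leaf — visit 11.
      At 12: go right to 13.
        13 is a leaf — visit 13.
      Visit 12.
    At 8: go right to 19.
      At 19: go left to 17.
        17 is a leaf — visit 17.
      At 19: no right child.
      Visit 19.
    Visit 8.
  At 10: go right to 16.
    At 16: no left child.
    At 16: go right to 21.
      At 21: go left to 36.
        36 is a leaf — visit 36.
      At 21: go right to 5.
        5 is a leaf — visit 5.
      Visit 21.
    Visit 16.
  Visit 10.
Visit 22.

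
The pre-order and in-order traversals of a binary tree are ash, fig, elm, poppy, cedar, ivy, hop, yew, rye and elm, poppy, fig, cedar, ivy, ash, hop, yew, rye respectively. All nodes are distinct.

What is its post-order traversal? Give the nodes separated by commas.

poppy, elm, ivy, cedar, fig, rye, yew, hop, ash

The first element of pre-order is the root; it splits in-order into left and right subtrees.
Root ash: left subtree has 5 nodes {elm, poppy, fig, cedar, ivy}, right has 3 {hop, yew, rye}.
  Root fig: left subtree has 2 nodes {elm, poppy}, right has 2 {cedar, ivy}.
    Root elm: left subtree has 0 nodes { }, right has 1 {poppy}.
    Root cedar: left subtree has 0 nodes { }, right has 1 {ivy}.
  Root hop: left subtree has 0 nodes { }, right has 2 {yew, rye}.
    Root yew: left subtree has 0 nodes { }, right has 1 {rye}.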